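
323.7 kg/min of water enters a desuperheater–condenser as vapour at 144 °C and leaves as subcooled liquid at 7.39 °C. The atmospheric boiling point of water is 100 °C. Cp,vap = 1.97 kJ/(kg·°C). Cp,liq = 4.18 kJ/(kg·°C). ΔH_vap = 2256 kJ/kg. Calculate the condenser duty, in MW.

vapour 144→100 °C: -86.68 kJ/kg
condensation at 100 °C: -2256 kJ/kg
liquid 100→7.39 °C: -387.11 kJ/kg
Δh = -86.68 + -2256 + -387.11 = -2729.8 kJ/kg
Q = ṁ·Δh = 323.7 kg/min × -2729.8 kJ/kg = -883630 kJ/min
|Q| = 14727 kW = 14.727 MW

Q_c = 14.7 MW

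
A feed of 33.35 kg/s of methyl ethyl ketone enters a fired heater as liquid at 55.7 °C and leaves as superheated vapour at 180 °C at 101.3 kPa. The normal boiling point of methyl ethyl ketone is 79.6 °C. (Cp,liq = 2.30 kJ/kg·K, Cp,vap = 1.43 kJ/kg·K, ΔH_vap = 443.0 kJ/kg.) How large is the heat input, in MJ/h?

liquid 55.7→79.6 °C: 54.97 kJ/kg
vaporisation at 79.6 °C: 443 kJ/kg
vapour 79.6→180 °C: 143.57 kJ/kg
Δh = 54.97 + 443 + 143.57 = 641.54 kJ/kg
Q = ṁ·Δh = 33.35 kg/s × 641.54 kJ/kg = 21395 kJ/s
|Q| = 21395 kW = 77024 MJ/h

Q = 77000 MJ/h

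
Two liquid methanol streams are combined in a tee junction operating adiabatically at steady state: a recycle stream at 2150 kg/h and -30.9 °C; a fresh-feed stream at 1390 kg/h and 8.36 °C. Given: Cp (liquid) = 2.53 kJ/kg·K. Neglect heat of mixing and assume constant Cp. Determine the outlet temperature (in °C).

Adiabatic, steady state ⇒ Σ ṁᵢCp,ᵢ(T_out − Tᵢ) = 0
Σ ṁᵢCp,ᵢTᵢ = 2150×2.53×-30.9 + 1390×2.53×8.36 = -138680
Σ ṁᵢCp,ᵢ = 2150×2.53 + 1390×2.53 = 8956.2
T_out = -138680 / 8956.2 = -15.484 °C

T_out = -15.5 °C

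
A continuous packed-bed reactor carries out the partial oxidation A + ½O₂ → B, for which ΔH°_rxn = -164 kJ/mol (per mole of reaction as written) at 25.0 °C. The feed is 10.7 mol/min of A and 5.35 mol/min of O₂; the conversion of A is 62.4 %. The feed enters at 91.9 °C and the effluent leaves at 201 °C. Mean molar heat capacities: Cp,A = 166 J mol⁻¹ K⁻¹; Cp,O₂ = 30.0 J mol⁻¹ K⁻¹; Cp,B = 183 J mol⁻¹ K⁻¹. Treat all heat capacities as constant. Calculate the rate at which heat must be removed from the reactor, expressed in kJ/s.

Extent of reaction ξ = 0.624 × 10.7 = 6.6768 mol/min
Reaction term: ξ·ΔH°_rxn = 6.6768 × -164 = -1095 kJ/min
Sensible, feed 91.9→25 °C: -129.57 kJ/min
Outlet flows (mol/min): A 4.0232, O₂ 2.0116, B 6.6768
Sensible, products 25→201 °C: 343.21 kJ/min
Q = ΔH = -881.35 kJ/min = -14.689 kW
Heat removed = 14.689 kJ/s

Q_out = 14.7 kJ/s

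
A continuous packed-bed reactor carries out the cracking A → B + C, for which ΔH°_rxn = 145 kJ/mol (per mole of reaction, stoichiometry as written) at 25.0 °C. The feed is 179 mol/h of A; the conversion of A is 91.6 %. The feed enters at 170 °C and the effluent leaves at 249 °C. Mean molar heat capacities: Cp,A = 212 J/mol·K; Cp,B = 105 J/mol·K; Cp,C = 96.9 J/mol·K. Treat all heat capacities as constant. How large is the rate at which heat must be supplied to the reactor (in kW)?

Extent of reaction ξ = 0.916 × 179 = 163.96 mol/h
Reaction term: ξ·ΔH°_rxn = 163.96 × 145 = 23775 kJ/h
Sensible, feed 170→25 °C: -5502.5 kJ/h
Outlet flows (mol/h): A 15.036, B 163.96, C 163.96
Sensible, products 25→249 °C: 8129.4 kJ/h
Q = ΔH = 26402 kJ/h = 7.3338 kW
Heat supplied = 7.3338 kW

Q_in = 7.33 kW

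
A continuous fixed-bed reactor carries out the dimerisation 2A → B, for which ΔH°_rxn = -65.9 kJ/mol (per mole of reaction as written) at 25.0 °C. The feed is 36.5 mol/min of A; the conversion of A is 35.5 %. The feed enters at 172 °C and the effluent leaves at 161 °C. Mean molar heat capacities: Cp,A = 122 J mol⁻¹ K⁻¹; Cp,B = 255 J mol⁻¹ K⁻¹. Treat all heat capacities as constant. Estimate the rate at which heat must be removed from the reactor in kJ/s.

Q_out = 7.77 kJ/s

Extent of reaction ξ = 0.355 × 36.5 / 2 = 6.4787 mol/min
Reaction term: ξ·ΔH°_rxn = 6.4787 × -65.9 = -426.95 kJ/min
Sensible, feed 172→25 °C: -654.59 kJ/min
Outlet flows (mol/min): A 23.543, B 6.4787
Sensible, products 25→161 °C: 615.3 kJ/min
Q = ΔH = -466.24 kJ/min = -7.7707 kW
Heat removed = 7.7707 kJ/s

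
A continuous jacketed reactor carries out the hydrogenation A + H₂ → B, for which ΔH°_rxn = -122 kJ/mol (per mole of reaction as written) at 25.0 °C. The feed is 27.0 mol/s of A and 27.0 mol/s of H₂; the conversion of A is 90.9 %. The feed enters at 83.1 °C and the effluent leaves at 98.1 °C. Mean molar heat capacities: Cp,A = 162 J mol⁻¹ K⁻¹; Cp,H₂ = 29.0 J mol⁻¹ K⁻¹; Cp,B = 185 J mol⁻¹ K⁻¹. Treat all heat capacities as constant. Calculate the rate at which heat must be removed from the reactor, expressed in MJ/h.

Extent of reaction ξ = 0.909 × 27.0 = 24.543 mol/s
Reaction term: ξ·ΔH°_rxn = 24.543 × -122 = -2994.2 kJ/s
Sensible, feed 83.1→25 °C: -299.62 kJ/s
Outlet flows (mol/s): A 2.457, H₂ 2.457, B 24.543
Sensible, products 25→98.1 °C: 366.21 kJ/s
Q = ΔH = -2927.7 kJ/s = -2927.7 kW
Heat removed = 10540 MJ/h

Q_out = 10500 MJ/h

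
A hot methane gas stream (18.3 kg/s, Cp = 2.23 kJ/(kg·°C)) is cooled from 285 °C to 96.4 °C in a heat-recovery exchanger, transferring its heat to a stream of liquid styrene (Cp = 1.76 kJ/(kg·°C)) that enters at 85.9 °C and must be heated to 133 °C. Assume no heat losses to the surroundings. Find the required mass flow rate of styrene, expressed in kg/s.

ṁ_c = 92.8 kg/s

Heat released by hot stream: Q = 18.3 × 2.23 × (285 − 96.4) = 7696.6 kJ/s
Energy balance on cold side (adiabatic exchanger): Q = ṁ_c·Cp_c·(T_c,out − T_c,in)
ṁ_c = 7696.6 / [1.76 × (133 − 85.9)] = 92.846 kg/s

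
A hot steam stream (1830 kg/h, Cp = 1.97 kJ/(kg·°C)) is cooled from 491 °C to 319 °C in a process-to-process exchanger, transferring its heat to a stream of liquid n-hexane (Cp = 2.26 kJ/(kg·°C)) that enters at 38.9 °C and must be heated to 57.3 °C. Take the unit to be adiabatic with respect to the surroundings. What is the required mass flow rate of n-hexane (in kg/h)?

Heat released by hot stream: Q = 1830 × 1.97 × (491 − 319) = 620080 kJ/h
Energy balance on cold side (adiabatic exchanger): Q = ṁ_c·Cp_c·(T_c,out − T_c,in)
ṁ_c = 620080 / [2.26 × (57.3 − 38.9)] = 14911 kg/h

ṁ_c = 14900 kg/h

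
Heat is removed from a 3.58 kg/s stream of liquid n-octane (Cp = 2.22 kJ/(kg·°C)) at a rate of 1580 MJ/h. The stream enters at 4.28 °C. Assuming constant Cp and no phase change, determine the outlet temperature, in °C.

Q = 1580 MJ/h = 438.89 kJ/s
ΔT = Q/(ṁ·Cp) = 438.89/(3.58×2.22) = 55.223 K
T_out = 4.28 − 55.223 = -50.943 °C

T_out = -50.9 °C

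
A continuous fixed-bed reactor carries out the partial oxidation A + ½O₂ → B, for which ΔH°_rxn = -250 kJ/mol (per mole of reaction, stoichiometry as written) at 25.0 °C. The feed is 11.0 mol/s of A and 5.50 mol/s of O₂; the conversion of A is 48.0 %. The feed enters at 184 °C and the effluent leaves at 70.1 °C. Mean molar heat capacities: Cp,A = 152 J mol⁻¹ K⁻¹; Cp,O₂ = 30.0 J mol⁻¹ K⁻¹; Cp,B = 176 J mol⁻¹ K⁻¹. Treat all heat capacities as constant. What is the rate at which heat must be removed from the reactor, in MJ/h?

Extent of reaction ξ = 0.480 × 11.0 = 5.28 mol/s
Reaction term: ξ·ΔH°_rxn = 5.28 × -250 = -1320 kJ/s
Sensible, feed 184→25 °C: -292.08 kJ/s
Outlet flows (mol/s): A 5.72, O₂ 2.86, B 5.28
Sensible, products 25→70.1 °C: 84.992 kJ/s
Q = ΔH = -1527.1 kJ/s = -1527.1 kW
Heat removed = 5497.5 MJ/h

Q_out = 5500 MJ/h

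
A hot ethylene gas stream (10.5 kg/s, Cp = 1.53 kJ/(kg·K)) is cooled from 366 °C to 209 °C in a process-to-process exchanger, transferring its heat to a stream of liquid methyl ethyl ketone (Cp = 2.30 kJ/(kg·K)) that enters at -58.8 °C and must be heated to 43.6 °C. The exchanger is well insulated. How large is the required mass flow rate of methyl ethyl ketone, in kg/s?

ṁ_c = 10.7 kg/s

Heat released by hot stream: Q = 10.5 × 1.53 × (366 − 209) = 2522.2 kJ/s
Energy balance on cold side (adiabatic exchanger): Q = ṁ_c·Cp_c·(T_c,out − T_c,in)
ṁ_c = 2522.2 / [2.30 × (43.6 − -58.8)] = 10.709 kg/s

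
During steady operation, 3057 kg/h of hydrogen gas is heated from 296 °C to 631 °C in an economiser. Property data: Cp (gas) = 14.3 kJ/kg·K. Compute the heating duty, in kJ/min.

Q = 244000 kJ/min

Q = ṁ·Cp·ΔT = 3057 × 14.3 × (631 − 296) = 1.4645e+07 kJ/h
Converting: 1.4645e+07 / 3600 s = 4067.9 kW
Heating duty = 244080 kJ/min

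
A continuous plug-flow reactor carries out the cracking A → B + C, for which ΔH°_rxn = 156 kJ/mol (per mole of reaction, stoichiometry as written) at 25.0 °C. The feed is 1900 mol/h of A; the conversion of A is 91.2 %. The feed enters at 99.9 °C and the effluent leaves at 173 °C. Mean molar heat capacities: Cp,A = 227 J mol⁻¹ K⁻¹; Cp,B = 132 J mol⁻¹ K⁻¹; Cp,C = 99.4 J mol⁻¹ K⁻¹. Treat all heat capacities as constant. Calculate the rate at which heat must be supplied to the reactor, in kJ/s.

Extent of reaction ξ = 0.912 × 1900 = 1732.8 mol/h
Reaction term: ξ·ΔH°_rxn = 1732.8 × 156 = 270320 kJ/h
Sensible, feed 99.9→25 °C: -32304 kJ/h
Outlet flows (mol/h): A 167.2, B 1732.8, C 1732.8
Sensible, products 25→173 °C: 64961 kJ/h
Q = ΔH = 302970 kJ/h = 84.159 kW
Heat supplied = 84.159 kJ/s

Q_in = 84.2 kJ/s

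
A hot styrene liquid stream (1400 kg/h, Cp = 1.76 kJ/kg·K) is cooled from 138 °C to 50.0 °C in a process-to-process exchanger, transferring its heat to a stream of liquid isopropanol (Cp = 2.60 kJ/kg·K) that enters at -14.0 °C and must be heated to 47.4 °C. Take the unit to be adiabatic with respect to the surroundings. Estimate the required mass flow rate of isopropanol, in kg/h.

Heat released by hot stream: Q = 1400 × 1.76 × (138 − 50.0) = 216830 kJ/h
Energy balance on cold side (adiabatic exchanger): Q = ṁ_c·Cp_c·(T_c,out − T_c,in)
ṁ_c = 216830 / [2.60 × (47.4 − -14.0)] = 1358.3 kg/h

ṁ_c = 1360 kg/h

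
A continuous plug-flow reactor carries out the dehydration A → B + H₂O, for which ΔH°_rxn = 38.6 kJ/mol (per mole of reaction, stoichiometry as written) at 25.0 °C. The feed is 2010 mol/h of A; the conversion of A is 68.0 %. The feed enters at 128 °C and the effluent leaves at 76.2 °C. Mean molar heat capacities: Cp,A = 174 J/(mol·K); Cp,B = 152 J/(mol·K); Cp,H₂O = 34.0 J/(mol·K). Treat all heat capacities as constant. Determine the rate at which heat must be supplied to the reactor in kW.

Q_in = 9.86 kW

Extent of reaction ξ = 0.680 × 2010 = 1366.8 mol/h
Reaction term: ξ·ΔH°_rxn = 1366.8 × 38.6 = 52758 kJ/h
Sensible, feed 128→25 °C: -36023 kJ/h
Outlet flows (mol/h): A 643.2, B 1366.8, H₂O 1366.8
Sensible, products 25→76.2 °C: 18746 kJ/h
Q = ΔH = 35482 kJ/h = 9.856 kW
Heat supplied = 9.856 kW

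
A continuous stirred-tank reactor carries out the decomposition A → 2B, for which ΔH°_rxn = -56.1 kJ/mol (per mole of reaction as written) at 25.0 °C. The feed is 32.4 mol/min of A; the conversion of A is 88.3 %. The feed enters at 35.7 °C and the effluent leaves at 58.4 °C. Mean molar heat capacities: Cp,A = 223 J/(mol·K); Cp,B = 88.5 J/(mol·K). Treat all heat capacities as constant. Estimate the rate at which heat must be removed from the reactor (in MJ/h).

Q_out = 89.1 MJ/h

Extent of reaction ξ = 0.883 × 32.4 = 28.609 mol/min
Reaction term: ξ·ΔH°_rxn = 28.609 × -56.1 = -1605 kJ/min
Sensible, feed 35.7→25 °C: -77.31 kJ/min
Outlet flows (mol/min): A 3.7908, B 57.218
Sensible, products 25→58.4 °C: 197.37 kJ/min
Q = ΔH = -1484.9 kJ/min = -24.749 kW
Heat removed = 89.095 MJ/h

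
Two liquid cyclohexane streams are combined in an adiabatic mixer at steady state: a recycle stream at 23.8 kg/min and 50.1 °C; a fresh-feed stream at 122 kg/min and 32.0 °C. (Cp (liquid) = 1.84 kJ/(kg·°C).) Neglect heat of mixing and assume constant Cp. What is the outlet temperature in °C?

T_out = 35.0 °C

Energy balance with Q = 0: Σ ṁᵢCp,ᵢ(T_out − Tᵢ) = 0
T_out = Σ ṁᵢCp,ᵢTᵢ / Σ ṁᵢCp,ᵢ
      = 9377.3 / 268.27 = 34.955 °C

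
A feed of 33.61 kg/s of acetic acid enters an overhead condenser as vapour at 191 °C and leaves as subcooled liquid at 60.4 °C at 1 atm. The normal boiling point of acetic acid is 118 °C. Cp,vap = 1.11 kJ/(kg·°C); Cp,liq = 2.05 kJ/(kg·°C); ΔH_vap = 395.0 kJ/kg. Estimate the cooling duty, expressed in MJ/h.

vapour 191→118 °C: -81.03 kJ/kg
condensation at 118 °C: -395 kJ/kg
liquid 118→60.4 °C: -118.08 kJ/kg
Δh = -81.03 + -395 + -118.08 = -594.11 kJ/kg
Q = ṁ·Δh = 33.61 kg/s × -594.11 kJ/kg = -19968 kJ/s
|Q| = 19968 kW = 71885 MJ/h

Q_c = 71900 MJ/h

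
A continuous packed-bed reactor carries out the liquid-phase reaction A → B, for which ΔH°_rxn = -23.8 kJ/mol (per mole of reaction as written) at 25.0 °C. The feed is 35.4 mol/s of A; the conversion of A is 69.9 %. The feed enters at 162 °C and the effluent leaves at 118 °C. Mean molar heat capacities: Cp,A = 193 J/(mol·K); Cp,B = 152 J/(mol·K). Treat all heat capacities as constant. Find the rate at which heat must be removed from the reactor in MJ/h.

Extent of reaction ξ = 0.699 × 35.4 = 24.745 mol/s
Reaction term: ξ·ΔH°_rxn = 24.745 × -23.8 = -588.92 kJ/s
Sensible, feed 162→25 °C: -936.01 kJ/s
Outlet flows (mol/s): A 10.655, B 24.745
Sensible, products 25→118 °C: 541.04 kJ/s
Q = ΔH = -983.89 kJ/s = -983.89 kW
Heat removed = 3542 MJ/h

Q_out = 3540 MJ/h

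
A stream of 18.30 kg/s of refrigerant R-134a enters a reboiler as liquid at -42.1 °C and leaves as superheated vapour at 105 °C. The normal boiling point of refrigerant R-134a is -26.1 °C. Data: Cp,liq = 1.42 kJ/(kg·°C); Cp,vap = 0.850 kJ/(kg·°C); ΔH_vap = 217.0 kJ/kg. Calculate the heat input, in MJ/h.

liquid -42.1→-26.1 °C: 22.72 kJ/kg
vaporisation at -26.1 °C: 217 kJ/kg
vapour -26.1→105 °C: 111.43 kJ/kg
Δh = 22.72 + 217 + 111.43 = 351.15 kJ/kg
Q = ṁ·Δh = 18.30 kg/s × 351.15 kJ/kg = 6426.1 kJ/s
|Q| = 6426.1 kW = 23134 MJ/h

Q = 23100 MJ/h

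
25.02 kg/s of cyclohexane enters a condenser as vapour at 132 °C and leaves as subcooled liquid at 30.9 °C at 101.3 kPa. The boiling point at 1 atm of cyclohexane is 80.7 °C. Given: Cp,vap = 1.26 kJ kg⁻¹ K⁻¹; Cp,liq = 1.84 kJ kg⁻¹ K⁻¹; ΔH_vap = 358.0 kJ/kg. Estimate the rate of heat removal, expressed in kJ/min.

Q_c = 772000 kJ/min

vapour 132→80.7 °C: -64.638 kJ/kg
condensation at 80.7 °C: -358 kJ/kg
liquid 80.7→30.9 °C: -91.632 kJ/kg
Δh = -64.638 + -358 + -91.632 = -514.27 kJ/kg
Q = ṁ·Δh = 25.02 kg/s × -514.27 kJ/kg = -12867 kJ/s
|Q| = 12867 kW = 772020 kJ/min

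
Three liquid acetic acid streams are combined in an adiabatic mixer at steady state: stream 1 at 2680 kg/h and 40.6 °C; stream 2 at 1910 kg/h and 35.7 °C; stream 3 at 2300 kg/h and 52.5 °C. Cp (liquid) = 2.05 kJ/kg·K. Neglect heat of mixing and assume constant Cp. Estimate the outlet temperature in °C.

Energy balance with Q = 0: Σ ṁᵢCp,ᵢ(T_out − Tᵢ) = 0
T_out = Σ ṁᵢCp,ᵢTᵢ / Σ ṁᵢCp,ᵢ
      = 610380 / 14124 = 43.214 °C

T_out = 43.2 °C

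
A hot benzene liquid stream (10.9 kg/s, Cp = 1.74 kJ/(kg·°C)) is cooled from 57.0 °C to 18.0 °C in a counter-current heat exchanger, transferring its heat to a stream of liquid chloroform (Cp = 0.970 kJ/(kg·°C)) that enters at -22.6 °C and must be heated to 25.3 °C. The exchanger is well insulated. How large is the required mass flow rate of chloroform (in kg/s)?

Heat released by hot stream: Q = 10.9 × 1.74 × (57.0 − 18.0) = 739.67 kJ/s
Energy balance on cold side (adiabatic exchanger): Q = ṁ_c·Cp_c·(T_c,out − T_c,in)
ṁ_c = 739.67 / [0.970 × (25.3 − -22.6)] = 15.92 kg/s

ṁ_c = 15.9 kg/s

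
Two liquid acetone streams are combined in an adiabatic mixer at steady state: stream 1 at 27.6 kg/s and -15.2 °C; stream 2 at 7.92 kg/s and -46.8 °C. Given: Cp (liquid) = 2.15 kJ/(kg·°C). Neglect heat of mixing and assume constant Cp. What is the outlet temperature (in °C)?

No heat crosses the boundary, so H_out = H_in.
T_out = Σ ṁᵢCp,ᵢTᵢ / Σ ṁᵢCp,ᵢ
      = -1698.9 / 76.368 = -22.246 °C

T_out = -22.2 °C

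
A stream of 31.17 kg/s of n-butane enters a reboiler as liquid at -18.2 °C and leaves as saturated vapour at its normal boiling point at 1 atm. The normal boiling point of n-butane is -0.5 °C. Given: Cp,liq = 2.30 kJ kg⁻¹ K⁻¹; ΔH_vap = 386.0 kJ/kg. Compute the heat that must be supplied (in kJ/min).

Q = 798000 kJ/min

liquid -18.2→-0.5 °C: 40.71 kJ/kg
vaporisation at -0.5 °C: 386 kJ/kg
Δh = 40.71 + 386 = 426.71 kJ/kg
Q = ṁ·Δh = 31.17 kg/s × 426.71 kJ/kg = 13301 kJ/s
|Q| = 13301 kW = 798030 kJ/min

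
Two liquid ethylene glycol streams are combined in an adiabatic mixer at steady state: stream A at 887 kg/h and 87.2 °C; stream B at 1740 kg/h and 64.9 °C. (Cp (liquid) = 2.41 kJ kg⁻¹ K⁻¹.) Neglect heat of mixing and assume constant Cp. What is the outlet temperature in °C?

T_out = 72.4 °C

Energy balance with Q = 0: Σ ṁᵢCp,ᵢ(T_out − Tᵢ) = 0
Σ ṁᵢCp,ᵢTᵢ = 887×2.41×87.2 + 1740×2.41×64.9 = 458560
Σ ṁᵢCp,ᵢ = 887×2.41 + 1740×2.41 = 6331.1
T_out = 458560 / 6331.1 = 72.43 °C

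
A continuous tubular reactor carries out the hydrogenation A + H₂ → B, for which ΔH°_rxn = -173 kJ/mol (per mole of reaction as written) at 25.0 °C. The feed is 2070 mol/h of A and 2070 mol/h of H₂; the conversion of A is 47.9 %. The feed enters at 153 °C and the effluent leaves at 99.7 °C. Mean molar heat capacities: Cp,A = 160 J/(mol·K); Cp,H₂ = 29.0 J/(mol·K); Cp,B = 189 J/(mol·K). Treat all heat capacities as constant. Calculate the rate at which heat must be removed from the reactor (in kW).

Extent of reaction ξ = 0.479 × 2070 = 991.53 mol/h
Reaction term: ξ·ΔH°_rxn = 991.53 × -173 = -171530 kJ/h
Sensible, feed 153→25 °C: -50077 kJ/h
Outlet flows (mol/h): A 1078.5, H₂ 1078.5, B 991.53
Sensible, products 25→99.7 °C: 29225 kJ/h
Q = ΔH = -192390 kJ/h = -53.441 kW
Heat removed = 53.441 kW

Q_out = 53.4 kW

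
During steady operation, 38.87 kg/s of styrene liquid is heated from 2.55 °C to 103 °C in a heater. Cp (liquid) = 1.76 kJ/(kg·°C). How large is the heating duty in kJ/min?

Q = 412000 kJ/min

Q = ṁ·Cp·ΔT = 38.87 × 1.76 × (103 − 2.55) = 6871.9 kJ/s
Heating duty = 412310 kJ/min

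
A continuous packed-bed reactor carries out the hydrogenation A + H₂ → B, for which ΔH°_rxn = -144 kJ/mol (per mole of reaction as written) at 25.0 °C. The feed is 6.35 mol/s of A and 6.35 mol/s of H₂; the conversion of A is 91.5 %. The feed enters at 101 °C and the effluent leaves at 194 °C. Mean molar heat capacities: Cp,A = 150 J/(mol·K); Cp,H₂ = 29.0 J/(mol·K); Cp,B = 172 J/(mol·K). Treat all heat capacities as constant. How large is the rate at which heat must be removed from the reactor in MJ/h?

Q_out = 2660 MJ/h

Extent of reaction ξ = 0.915 × 6.35 = 5.8102 mol/s
Reaction term: ξ·ΔH°_rxn = 5.8102 × -144 = -836.68 kJ/s
Sensible, feed 101→25 °C: -86.385 kJ/s
Outlet flows (mol/s): A 0.53975, H₂ 0.53975, B 5.8102
Sensible, products 25→194 °C: 185.22 kJ/s
Q = ΔH = -737.84 kJ/s = -737.84 kW
Heat removed = 2656.2 MJ/h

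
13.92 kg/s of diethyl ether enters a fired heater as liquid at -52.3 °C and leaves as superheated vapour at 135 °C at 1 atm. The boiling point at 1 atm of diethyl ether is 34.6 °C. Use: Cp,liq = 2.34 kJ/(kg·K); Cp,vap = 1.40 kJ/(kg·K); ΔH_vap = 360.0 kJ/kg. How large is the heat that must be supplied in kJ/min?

liquid -52.3→34.6 °C: 203.35 kJ/kg
vaporisation at 34.6 °C: 360 kJ/kg
vapour 34.6→135 °C: 140.56 kJ/kg
Δh = 203.35 + 360 + 140.56 = 703.91 kJ/kg
Q = ṁ·Δh = 13.92 kg/s × 703.91 kJ/kg = 9798.4 kJ/s
|Q| = 9798.4 kW = 587900 kJ/min

Q = 588000 kJ/min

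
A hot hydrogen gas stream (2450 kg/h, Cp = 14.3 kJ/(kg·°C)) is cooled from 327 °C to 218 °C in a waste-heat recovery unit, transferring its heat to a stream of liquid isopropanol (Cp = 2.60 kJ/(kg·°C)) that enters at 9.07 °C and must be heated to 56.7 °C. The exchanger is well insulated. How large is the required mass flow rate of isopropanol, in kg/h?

Heat released by hot stream: Q = 2450 × 14.3 × (327 − 218) = 3.8188e+06 kJ/h
Energy balance on cold side (adiabatic exchanger): Q = ṁ_c·Cp_c·(T_c,out − T_c,in)
ṁ_c = 3.8188e+06 / [2.60 × (56.7 − 9.07)] = 30837 kg/h

ṁ_c = 30800 kg/h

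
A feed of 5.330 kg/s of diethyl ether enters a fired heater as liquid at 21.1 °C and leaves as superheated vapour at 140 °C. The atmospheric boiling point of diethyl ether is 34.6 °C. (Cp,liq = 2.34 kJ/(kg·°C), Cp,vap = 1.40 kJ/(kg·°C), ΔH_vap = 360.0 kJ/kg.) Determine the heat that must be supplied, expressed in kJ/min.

liquid 21.1→34.6 °C: 31.59 kJ/kg
vaporisation at 34.6 °C: 360 kJ/kg
vapour 34.6→140 °C: 147.56 kJ/kg
Δh = 31.59 + 360 + 147.56 = 539.15 kJ/kg
Q = ṁ·Δh = 5.330 kg/s × 539.15 kJ/kg = 2873.7 kJ/s
|Q| = 2873.7 kW = 172420 kJ/min

Q = 172000 kJ/min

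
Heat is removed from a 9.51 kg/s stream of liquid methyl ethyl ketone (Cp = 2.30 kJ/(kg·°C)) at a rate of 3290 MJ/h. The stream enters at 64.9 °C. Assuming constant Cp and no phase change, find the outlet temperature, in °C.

T_out = 23.1 °C

Q = 3290 MJ/h = 913.89 kJ/s
ΔT = Q/(ṁ·Cp) = 913.89/(9.51×2.30) = 41.782 K
T_out = 64.9 − 41.782 = 23.118 °C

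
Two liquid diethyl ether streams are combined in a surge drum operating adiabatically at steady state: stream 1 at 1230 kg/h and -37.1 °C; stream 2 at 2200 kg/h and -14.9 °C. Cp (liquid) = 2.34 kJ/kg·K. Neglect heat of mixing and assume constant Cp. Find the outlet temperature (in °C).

No heat crosses the boundary, so H_out = H_in.
T_out = Σ ṁᵢCp,ᵢTᵢ / Σ ṁᵢCp,ᵢ
      = -183490 / 8026.2 = -22.861 °C

T_out = -22.9 °C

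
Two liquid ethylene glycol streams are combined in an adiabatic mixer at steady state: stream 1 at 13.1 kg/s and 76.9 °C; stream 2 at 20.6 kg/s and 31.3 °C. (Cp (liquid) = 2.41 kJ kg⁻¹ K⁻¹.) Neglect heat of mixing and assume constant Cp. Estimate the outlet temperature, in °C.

Energy balance with Q = 0: Σ ṁᵢCp,ᵢ(T_out − Tᵢ) = 0
T_out = Σ ṁᵢCp,ᵢTᵢ / Σ ṁᵢCp,ᵢ
      = 3981.7 / 81.217 = 49.026 °C

T_out = 49.0 °C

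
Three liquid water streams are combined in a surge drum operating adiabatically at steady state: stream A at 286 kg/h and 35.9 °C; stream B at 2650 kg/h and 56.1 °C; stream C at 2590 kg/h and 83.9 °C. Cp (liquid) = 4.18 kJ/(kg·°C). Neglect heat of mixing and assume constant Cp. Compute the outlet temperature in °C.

T_out = 68.1 °C

No heat crosses the boundary, so H_out = H_in.
T_out = Σ ṁᵢCp,ᵢTᵢ / Σ ṁᵢCp,ᵢ
      = 1.5727e+06 / 23099 = 68.084 °C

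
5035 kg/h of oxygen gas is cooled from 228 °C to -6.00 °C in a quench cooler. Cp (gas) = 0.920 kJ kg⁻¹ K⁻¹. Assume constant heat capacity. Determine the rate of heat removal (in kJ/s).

Q = ṁ·Cp·ΔT = 5035 × 0.920 × (-6.00 − 228) = -1.0839e+06 kJ/h
Converting: 1.0839e+06 / 3600 s = 301.09 kW

Q_c = 301 kJ/s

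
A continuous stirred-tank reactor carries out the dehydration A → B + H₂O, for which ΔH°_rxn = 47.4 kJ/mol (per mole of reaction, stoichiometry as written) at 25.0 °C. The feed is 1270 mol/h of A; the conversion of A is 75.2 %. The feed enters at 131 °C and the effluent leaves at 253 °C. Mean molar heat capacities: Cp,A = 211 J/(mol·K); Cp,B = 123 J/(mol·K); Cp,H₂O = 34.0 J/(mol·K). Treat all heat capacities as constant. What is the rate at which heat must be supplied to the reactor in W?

Q_in = 18400 W

Extent of reaction ξ = 0.752 × 1270 = 955.04 mol/h
Reaction term: ξ·ΔH°_rxn = 955.04 × 47.4 = 45269 kJ/h
Sensible, feed 131→25 °C: -28405 kJ/h
Outlet flows (mol/h): A 314.96, B 955.04, H₂O 955.04
Sensible, products 25→253 °C: 49339 kJ/h
Q = ΔH = 66203 kJ/h = 18.39 kW
Heat supplied = 18390 W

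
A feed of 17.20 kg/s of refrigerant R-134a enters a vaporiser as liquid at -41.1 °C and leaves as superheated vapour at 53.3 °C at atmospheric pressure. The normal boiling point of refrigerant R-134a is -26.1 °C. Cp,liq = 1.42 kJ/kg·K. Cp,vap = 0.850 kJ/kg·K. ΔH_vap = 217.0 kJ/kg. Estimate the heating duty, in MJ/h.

Q = 18900 MJ/h

liquid -41.1→-26.1 °C: 21.3 kJ/kg
vaporisation at -26.1 °C: 217 kJ/kg
vapour -26.1→53.3 °C: 67.49 kJ/kg
Δh = 21.3 + 217 + 67.49 = 305.79 kJ/kg
Q = ṁ·Δh = 17.20 kg/s × 305.79 kJ/kg = 5259.6 kJ/s
|Q| = 5259.6 kW = 18935 MJ/h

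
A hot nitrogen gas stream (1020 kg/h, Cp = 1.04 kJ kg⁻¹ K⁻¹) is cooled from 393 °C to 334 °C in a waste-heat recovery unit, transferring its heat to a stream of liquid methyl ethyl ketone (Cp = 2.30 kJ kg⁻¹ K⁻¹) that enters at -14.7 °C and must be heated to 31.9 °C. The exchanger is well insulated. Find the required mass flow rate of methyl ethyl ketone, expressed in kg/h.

ṁ_c = 584 kg/h

Heat released by hot stream: Q = 1020 × 1.04 × (393 − 334) = 62587 kJ/h
Energy balance on cold side (adiabatic exchanger): Q = ṁ_c·Cp_c·(T_c,out − T_c,in)
ṁ_c = 62587 / [2.30 × (31.9 − -14.7)] = 583.94 kg/h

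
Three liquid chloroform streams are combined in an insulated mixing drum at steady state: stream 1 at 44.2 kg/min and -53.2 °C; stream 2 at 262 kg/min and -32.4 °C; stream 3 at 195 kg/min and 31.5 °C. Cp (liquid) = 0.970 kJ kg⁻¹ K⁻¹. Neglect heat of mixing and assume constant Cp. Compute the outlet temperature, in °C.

T_out = -9.37 °C

Adiabatic, steady state ⇒ Σ ṁᵢCp,ᵢ(T_out − Tᵢ) = 0
T_out = Σ ṁᵢCp,ᵢTᵢ / Σ ṁᵢCp,ᵢ
      = -4556.8 / 486.16 = -9.373 °C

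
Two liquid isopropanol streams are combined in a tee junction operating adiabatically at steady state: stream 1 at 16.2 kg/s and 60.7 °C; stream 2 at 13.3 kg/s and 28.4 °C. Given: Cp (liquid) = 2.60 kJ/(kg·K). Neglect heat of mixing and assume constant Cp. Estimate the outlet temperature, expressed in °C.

T_out = 46.1 °C

Energy balance with Q = 0: Σ ṁᵢCp,ᵢ(T_out − Tᵢ) = 0
T_out = Σ ṁᵢCp,ᵢTᵢ / Σ ṁᵢCp,ᵢ
      = 3538.8 / 76.7 = 46.138 °C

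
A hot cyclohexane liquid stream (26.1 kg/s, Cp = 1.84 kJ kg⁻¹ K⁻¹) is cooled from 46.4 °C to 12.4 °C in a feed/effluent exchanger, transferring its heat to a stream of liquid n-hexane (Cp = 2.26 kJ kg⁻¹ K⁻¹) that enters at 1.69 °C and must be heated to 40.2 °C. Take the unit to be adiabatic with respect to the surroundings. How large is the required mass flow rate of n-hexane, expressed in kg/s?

Heat released by hot stream: Q = 26.1 × 1.84 × (46.4 − 12.4) = 1632.8 kJ/s
Energy balance on cold side (adiabatic exchanger): Q = ṁ_c·Cp_c·(T_c,out − T_c,in)
ṁ_c = 1632.8 / [2.26 × (40.2 − 1.69)] = 18.761 kg/s

ṁ_c = 18.8 kg/s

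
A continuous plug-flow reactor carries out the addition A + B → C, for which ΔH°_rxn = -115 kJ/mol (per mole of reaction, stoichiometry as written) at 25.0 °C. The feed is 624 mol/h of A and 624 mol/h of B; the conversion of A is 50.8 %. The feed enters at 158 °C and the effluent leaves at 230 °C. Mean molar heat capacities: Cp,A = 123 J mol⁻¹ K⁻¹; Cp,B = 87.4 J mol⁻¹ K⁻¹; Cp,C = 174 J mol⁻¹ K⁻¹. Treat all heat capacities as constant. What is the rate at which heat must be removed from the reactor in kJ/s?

Q_out = 8.16 kJ/s

Extent of reaction ξ = 0.508 × 624 = 316.99 mol/h
Reaction term: ξ·ΔH°_rxn = 316.99 × -115 = -36454 kJ/h
Sensible, feed 158→25 °C: -17462 kJ/h
Outlet flows (mol/h): A 307.01, B 307.01, C 316.99
Sensible, products 25→230 °C: 24549 kJ/h
Q = ΔH = -29367 kJ/h = -8.1574 kW
Heat removed = 8.1574 kJ/s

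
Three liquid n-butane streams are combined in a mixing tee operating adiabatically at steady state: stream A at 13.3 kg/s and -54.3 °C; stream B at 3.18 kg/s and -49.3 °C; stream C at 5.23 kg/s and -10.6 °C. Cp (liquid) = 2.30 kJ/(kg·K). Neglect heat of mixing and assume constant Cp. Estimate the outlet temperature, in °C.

Adiabatic, steady state ⇒ Σ ṁᵢCp,ᵢ(T_out − Tᵢ) = 0
Σ ṁᵢCp,ᵢTᵢ = 13.3×2.30×-54.3 + 3.18×2.30×-49.3 + 5.23×2.30×-10.6 = -2149.1
Σ ṁᵢCp,ᵢ = 13.3×2.30 + 3.18×2.30 + 5.23×2.30 = 49.933
T_out = -2149.1 / 49.933 = -43.04 °C

T_out = -43.0 °C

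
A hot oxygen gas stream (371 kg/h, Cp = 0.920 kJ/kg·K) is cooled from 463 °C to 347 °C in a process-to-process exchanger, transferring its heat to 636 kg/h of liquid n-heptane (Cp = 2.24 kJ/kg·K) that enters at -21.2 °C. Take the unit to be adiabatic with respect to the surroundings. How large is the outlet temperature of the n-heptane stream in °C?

Heat released by hot stream: Q = 371 × 0.920 × (463 − 347) = 39593 kJ/h
Energy balance on cold side (adiabatic exchanger): Q = ṁ_c·Cp_c·(T_c,out − T_c,in)
T_c,out = -21.2 + 39593/(636 × 2.24) = 6.5917 °C

T_c,out = 6.59 °C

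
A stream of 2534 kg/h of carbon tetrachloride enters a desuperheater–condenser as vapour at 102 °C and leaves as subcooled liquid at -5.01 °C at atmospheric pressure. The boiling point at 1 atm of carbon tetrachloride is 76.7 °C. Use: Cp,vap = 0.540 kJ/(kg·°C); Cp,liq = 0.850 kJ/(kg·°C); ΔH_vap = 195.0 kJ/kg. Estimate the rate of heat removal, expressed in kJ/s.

Q_c = 196 kJ/s

vapour 102→76.7 °C: -13.662 kJ/kg
condensation at 76.7 °C: -195 kJ/kg
liquid 76.7→-5.01 °C: -69.454 kJ/kg
Δh = -13.662 + -195 + -69.454 = -278.12 kJ/kg
Q = ṁ·Δh = 2534 kg/h × -278.12 kJ/kg = -704740 kJ/h
|Q| = 195.76 kW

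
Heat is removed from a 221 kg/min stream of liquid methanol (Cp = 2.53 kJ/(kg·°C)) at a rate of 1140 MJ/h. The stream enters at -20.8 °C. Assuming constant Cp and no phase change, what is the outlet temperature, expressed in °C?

T_out = -54.8 °C

Q = 1140 MJ/h = 19000 kJ/min
ΔT = Q/(ṁ·Cp) = 19000/(221×2.53) = 33.981 K
T_out = -20.8 − 33.981 = -54.781 °C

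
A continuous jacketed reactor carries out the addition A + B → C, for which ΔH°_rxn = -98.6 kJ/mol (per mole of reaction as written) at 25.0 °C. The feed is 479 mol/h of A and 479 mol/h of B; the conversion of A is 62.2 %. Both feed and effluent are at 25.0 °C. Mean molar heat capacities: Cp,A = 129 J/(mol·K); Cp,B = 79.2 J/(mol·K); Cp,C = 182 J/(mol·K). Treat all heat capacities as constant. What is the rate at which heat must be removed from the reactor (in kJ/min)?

Extent of reaction ξ = 0.622 × 479 = 297.94 mol/h
Reaction term: ξ·ΔH°_rxn = 297.94 × -98.6 = -29377 kJ/h
Q = ΔH = -29377 kJ/h = -8.1602 kW
Heat removed = 489.61 kJ/min

Q_out = 490 kJ/min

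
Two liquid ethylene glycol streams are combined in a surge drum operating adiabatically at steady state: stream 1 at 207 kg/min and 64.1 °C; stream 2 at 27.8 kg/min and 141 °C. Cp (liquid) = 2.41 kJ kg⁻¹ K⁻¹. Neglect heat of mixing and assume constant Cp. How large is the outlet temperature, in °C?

T_out = 73.2 °C

Adiabatic, steady state ⇒ Σ ṁᵢCp,ᵢ(T_out − Tᵢ) = 0
T_out = Σ ṁᵢCp,ᵢTᵢ / Σ ṁᵢCp,ᵢ
      = 41424 / 565.87 = 73.205 °C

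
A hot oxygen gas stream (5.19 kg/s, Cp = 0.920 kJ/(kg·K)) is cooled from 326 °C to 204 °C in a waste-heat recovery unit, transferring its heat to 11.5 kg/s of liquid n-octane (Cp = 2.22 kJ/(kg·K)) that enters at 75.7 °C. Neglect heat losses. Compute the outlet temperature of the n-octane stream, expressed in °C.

T_c,out = 98.5 °C

Heat released by hot stream: Q = 5.19 × 0.920 × (326 − 204) = 582.53 kJ/s
Energy balance on cold side (adiabatic exchanger): Q = ṁ_c·Cp_c·(T_c,out − T_c,in)
T_c,out = 75.7 + 582.53/(11.5 × 2.22) = 98.517 °C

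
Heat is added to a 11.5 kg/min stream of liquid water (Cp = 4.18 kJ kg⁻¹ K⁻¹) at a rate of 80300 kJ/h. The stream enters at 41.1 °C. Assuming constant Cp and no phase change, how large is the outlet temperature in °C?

Q = 80300 kJ/h = 1338.3 kJ/min
ΔT = Q/(ṁ·Cp) = 1338.3/(11.5×4.18) = 27.841 K
T_out = 41.1 + 27.841 = 68.941 °C

T_out = 68.9 °C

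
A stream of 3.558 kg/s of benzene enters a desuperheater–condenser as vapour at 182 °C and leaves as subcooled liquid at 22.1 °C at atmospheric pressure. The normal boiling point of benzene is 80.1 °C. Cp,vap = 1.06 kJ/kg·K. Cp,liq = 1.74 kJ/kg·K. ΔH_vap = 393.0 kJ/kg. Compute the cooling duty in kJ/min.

vapour 182→80.1 °C: -108.01 kJ/kg
condensation at 80.1 °C: -393 kJ/kg
liquid 80.1→22.1 °C: -100.92 kJ/kg
Δh = -108.01 + -393 + -100.92 = -601.93 kJ/kg
Q = ṁ·Δh = 3.558 kg/s × -601.93 kJ/kg = -2141.7 kJ/s
|Q| = 2141.7 kW = 128500 kJ/min

Q_c = 129000 kJ/min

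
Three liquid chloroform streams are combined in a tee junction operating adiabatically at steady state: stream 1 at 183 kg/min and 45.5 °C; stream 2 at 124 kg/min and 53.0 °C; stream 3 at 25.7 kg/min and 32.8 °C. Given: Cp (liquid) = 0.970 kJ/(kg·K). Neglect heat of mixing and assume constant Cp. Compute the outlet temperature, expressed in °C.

T_out = 47.3 °C

Adiabatic, steady state ⇒ Σ ṁᵢCp,ᵢ(T_out − Tᵢ) = 0
T_out = Σ ṁᵢCp,ᵢTᵢ / Σ ṁᵢCp,ᵢ
      = 15269 / 322.72 = 47.314 °C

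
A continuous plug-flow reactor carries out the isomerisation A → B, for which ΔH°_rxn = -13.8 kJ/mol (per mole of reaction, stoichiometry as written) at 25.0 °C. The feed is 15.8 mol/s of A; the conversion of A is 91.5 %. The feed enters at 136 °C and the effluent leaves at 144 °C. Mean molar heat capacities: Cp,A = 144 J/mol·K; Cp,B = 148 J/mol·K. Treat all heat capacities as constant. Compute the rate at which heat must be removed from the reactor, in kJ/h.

Extent of reaction ξ = 0.915 × 15.8 = 14.457 mol/s
Reaction term: ξ·ΔH°_rxn = 14.457 × -13.8 = -199.51 kJ/s
Sensible, feed 136→25 °C: -252.55 kJ/s
Outlet flows (mol/s): A 1.343, B 14.457
Sensible, products 25→144 °C: 277.63 kJ/s
Q = ΔH = -174.42 kJ/s = -174.42 kW
Heat removed = 627920 kJ/h

Q_out = 628000 kJ/h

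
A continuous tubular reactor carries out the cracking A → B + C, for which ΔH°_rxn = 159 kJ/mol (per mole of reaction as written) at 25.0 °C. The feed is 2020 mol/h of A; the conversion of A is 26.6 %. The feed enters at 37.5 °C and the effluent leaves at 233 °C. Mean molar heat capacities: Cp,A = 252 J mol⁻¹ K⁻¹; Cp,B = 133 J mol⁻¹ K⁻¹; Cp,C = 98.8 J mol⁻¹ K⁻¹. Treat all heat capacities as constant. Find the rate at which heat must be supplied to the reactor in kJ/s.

Extent of reaction ξ = 0.266 × 2020 = 537.32 mol/h
Reaction term: ξ·ΔH°_rxn = 537.32 × 159 = 85434 kJ/h
Sensible, feed 37.5→25 °C: -6363 kJ/h
Outlet flows (mol/h): A 1482.7, B 537.32, C 537.32
Sensible, products 25→233 °C: 103620 kJ/h
Q = ΔH = 182690 kJ/h = 50.748 kW
Heat supplied = 50.748 kJ/s

Q_in = 50.7 kJ/s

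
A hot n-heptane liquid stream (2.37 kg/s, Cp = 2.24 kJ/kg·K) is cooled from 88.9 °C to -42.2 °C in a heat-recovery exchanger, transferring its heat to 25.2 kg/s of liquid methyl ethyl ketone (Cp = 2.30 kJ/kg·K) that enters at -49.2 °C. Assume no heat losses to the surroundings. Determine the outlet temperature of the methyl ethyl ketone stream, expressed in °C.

T_c,out = -37.2 °C

Heat released by hot stream: Q = 2.37 × 2.24 × (88.9 − -42.2) = 695.98 kJ/s
Energy balance on cold side (adiabatic exchanger): Q = ṁ_c·Cp_c·(T_c,out − T_c,in)
T_c,out = -49.2 + 695.98/(25.2 × 2.30) = -37.192 °C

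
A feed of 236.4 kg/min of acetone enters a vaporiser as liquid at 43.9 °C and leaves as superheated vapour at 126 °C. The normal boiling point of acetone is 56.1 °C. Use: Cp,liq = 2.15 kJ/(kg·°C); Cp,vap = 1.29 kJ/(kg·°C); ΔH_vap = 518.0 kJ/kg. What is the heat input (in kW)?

Q = 2500 kW

liquid 43.9→56.1 °C: 26.23 kJ/kg
vaporisation at 56.1 °C: 518 kJ/kg
vapour 56.1→126 °C: 90.171 kJ/kg
Δh = 26.23 + 518 + 90.171 = 634.4 kJ/kg
Q = ṁ·Δh = 236.4 kg/min × 634.4 kJ/kg = 149970 kJ/min
|Q| = 2499.5 kW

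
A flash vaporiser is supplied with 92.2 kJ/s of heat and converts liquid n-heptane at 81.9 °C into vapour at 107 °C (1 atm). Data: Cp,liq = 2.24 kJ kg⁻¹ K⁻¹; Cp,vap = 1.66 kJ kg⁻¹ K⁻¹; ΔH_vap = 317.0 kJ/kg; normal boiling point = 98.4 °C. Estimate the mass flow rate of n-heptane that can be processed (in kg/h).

Δh = 2.24×(98.4−81.9) + 317.0 + 1.66×(107−98.4) = 368.24 kJ/kg
Q = 92.2 kJ/s = 92.2 kJ/s = 331920 kJ/h
ṁ = Q/Δh = 331920 / 368.24 = 901.38 kg/h

ṁ = 901 kg/h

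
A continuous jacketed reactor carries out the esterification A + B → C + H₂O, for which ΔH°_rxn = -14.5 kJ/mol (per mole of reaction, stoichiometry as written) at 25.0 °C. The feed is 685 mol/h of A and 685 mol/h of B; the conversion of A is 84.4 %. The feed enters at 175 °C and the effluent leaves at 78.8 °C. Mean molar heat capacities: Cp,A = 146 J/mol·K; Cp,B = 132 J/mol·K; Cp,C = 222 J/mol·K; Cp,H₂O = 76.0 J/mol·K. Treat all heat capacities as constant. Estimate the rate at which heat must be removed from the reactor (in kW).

Extent of reaction ξ = 0.844 × 685 = 578.14 mol/h
Reaction term: ξ·ΔH°_rxn = 578.14 × -14.5 = -8383 kJ/h
Sensible, feed 175→25 °C: -28564 kJ/h
Outlet flows (mol/h): A 106.86, B 106.86, C 578.14, H₂O 578.14
Sensible, products 25→78.8 °C: 10867 kJ/h
Q = ΔH = -26080 kJ/h = -7.2445 kW
Heat removed = 7.2445 kW

Q_out = 7.24 kW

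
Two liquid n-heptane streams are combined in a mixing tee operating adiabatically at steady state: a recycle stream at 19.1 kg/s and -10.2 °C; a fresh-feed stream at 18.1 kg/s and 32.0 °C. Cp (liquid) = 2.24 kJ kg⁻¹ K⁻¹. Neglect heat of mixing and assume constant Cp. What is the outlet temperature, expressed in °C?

No heat crosses the boundary, so H_out = H_in.
T_out = Σ ṁᵢCp,ᵢTᵢ / Σ ṁᵢCp,ᵢ
      = 861.01 / 83.328 = 10.333 °C

T_out = 10.3 °C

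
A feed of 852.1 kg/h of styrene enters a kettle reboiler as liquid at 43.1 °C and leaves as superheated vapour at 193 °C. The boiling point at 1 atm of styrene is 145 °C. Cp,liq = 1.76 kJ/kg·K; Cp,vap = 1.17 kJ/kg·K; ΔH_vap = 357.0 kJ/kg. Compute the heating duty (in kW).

liquid 43.1→145 °C: 179.34 kJ/kg
vaporisation at 145 °C: 357 kJ/kg
vapour 145→193 °C: 56.16 kJ/kg
Δh = 179.34 + 357 + 56.16 = 592.5 kJ/kg
Q = ṁ·Δh = 852.1 kg/h × 592.5 kJ/kg = 504870 kJ/h
|Q| = 140.24 kW

Q = 140 kW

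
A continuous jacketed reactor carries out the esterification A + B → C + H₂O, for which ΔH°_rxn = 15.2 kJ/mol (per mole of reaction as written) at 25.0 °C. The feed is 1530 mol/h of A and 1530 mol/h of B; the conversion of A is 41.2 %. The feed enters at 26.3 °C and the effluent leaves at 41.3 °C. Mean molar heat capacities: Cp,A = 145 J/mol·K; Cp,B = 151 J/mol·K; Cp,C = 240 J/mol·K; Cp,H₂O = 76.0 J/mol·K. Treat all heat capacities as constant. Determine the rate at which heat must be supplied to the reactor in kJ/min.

Extent of reaction ξ = 0.412 × 1530 = 630.36 mol/h
Reaction term: ξ·ΔH°_rxn = 630.36 × 15.2 = 9581.5 kJ/h
Sensible, feed 26.3→25 °C: -588.74 kJ/h
Outlet flows (mol/h): A 899.64, B 899.64, C 630.36, H₂O 630.36
Sensible, products 25→41.3 °C: 7587.4 kJ/h
Q = ΔH = 16580 kJ/h = 4.6056 kW
Heat supplied = 276.34 kJ/min

Q_in = 276 kJ/min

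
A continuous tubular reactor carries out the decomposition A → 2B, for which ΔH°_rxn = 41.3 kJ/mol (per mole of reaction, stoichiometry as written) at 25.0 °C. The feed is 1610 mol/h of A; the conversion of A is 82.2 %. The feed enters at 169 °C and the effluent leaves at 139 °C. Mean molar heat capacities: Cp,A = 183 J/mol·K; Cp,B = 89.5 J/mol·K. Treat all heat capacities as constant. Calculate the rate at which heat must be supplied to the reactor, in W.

Q_in = 12600 W

Extent of reaction ξ = 0.822 × 1610 = 1323.4 mol/h
Reaction term: ξ·ΔH°_rxn = 1323.4 × 41.3 = 54657 kJ/h
Sensible, feed 169→25 °C: -42427 kJ/h
Outlet flows (mol/h): A 286.58, B 2646.8
Sensible, products 25→139 °C: 32984 kJ/h
Q = ΔH = 45215 kJ/h = 12.56 kW
Heat supplied = 12560 W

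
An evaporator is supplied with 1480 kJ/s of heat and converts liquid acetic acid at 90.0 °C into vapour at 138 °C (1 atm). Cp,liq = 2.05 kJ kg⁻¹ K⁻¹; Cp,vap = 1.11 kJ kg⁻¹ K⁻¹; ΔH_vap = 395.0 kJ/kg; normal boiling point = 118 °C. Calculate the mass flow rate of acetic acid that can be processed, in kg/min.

Δh = 2.05×(118−90.0) + 395.0 + 1.11×(138−118) = 474.6 kJ/kg
Q = 1480 kJ/s = 1480 kJ/s = 88800 kJ/min
ṁ = Q/Δh = 88800 / 474.6 = 187.1 kg/min

ṁ = 187 kg/min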